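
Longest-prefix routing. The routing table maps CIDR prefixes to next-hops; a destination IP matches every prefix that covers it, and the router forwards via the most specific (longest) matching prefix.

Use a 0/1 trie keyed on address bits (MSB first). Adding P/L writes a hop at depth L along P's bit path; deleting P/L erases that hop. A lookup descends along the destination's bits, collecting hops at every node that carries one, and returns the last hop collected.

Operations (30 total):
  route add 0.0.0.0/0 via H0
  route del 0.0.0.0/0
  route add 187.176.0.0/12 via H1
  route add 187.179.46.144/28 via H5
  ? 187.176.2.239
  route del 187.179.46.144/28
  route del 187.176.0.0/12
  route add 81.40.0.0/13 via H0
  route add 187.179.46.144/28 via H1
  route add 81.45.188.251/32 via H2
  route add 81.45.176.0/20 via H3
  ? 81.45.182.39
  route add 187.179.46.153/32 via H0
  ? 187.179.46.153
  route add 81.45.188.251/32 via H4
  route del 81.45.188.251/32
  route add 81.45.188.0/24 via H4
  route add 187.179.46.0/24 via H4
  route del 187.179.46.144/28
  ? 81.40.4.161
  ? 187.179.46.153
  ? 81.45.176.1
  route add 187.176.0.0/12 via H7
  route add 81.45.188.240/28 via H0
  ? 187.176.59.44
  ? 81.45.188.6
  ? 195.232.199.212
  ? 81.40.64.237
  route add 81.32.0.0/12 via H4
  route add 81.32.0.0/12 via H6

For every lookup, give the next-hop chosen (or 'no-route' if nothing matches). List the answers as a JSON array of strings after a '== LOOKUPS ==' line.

Trace:
  add 0.0.0.0/0 -> H0 at depth 0
  del 0.0.0.0/0 (clear depth 0)
  add 187.176.0.0/12 -> H1 at depth 12
  add 187.179.46.144/28 -> H5 at depth 28
  Q 187.176.2.239: descend 10111011101100 ; hops seen [H1] ; pick H1
  del 187.179.46.144/28 (clear depth 28)
  del 187.176.0.0/12 (clear depth 12)
  add 81.40.0.0/13 -> H0 at depth 13
  add 187.179.46.144/28 -> H1 at depth 28
  add 81.45.188.251/32 -> H2 at depth 32
  add 81.45.176.0/20 -> H3 at depth 20
  Q 81.45.182.39: descend 01010001001011011011 ; hops seen [H0,H3] ; pick H3
  add 187.179.46.153/32 -> H0 at depth 32
  Q 187.179.46.153: descend 10111011101100110010111010011001 ; hops seen [H1,H0] ; pick H0
  add 81.45.188.251/32 -> H4 at depth 32
  del 81.45.188.251/32 (clear depth 32)
  add 81.45.188.0/24 -> H4 at depth 24
  add 187.179.46.0/24 -> H4 at depth 24
  del 187.179.46.144/28 (clear depth 28)
  Q 81.40.4.161: descend 0101000100101 ; hops seen [H0] ; pick H0
  Q 187.179.46.153: descend 10111011101100110010111010011001 ; hops seen [H4,H0] ; pick H0
  Q 81.45.176.1: descend 01010001001011011011 ; hops seen [H0,H3] ; pick H3
  add 187.176.0.0/12 -> H7 at depth 12
  add 81.45.188.240/28 -> H0 at depth 28
  Q 187.176.59.44: descend 10111011101100 ; hops seen [H7] ; pick H7
  Q 81.45.188.6: descend 010100010010110110111100 ; hops seen [H0,H3,H4] ; pick H4
  Q 195.232.199.212: descend 1 ; hops seen [∅] ; pick no-route
  Q 81.40.64.237: descend 0101000100101 ; hops seen [H0] ; pick H0
  add 81.32.0.0/12 -> H4 at depth 12
  add 81.32.0.0/12 -> H6 at depth 12

== LOOKUPS ==
["H1","H3","H0","H0","H0","H3","H7","H4","no-route","H0"]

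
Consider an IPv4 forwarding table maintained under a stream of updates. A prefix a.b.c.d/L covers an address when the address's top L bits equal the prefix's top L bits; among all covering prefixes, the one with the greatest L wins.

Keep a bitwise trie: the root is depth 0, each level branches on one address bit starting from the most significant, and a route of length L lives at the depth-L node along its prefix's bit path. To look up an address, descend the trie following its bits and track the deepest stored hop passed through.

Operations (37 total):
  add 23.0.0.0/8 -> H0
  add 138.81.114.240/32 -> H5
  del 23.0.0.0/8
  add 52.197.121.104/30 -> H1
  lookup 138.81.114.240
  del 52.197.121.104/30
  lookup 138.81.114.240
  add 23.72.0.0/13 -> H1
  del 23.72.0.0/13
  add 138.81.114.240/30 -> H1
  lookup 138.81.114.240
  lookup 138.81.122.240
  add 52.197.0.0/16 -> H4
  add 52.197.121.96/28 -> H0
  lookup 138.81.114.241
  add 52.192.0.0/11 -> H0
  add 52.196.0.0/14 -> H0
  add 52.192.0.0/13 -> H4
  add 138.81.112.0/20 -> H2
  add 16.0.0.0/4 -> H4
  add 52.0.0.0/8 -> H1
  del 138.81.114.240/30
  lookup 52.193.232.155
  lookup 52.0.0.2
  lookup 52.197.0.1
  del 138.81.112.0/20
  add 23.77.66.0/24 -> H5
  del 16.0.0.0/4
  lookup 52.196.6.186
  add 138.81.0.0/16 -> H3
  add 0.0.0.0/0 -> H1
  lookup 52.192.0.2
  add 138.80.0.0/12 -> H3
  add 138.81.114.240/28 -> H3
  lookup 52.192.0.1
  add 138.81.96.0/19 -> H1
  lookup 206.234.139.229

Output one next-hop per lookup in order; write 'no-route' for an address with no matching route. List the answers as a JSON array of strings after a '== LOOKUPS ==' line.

Process each operation:
  + 23.0.0.0/8 (H0) depth=8
  + 138.81.114.240/32 (H5) depth=32
  - 23.0.0.0/8 clear@8
  + 52.197.121.104/30 (H1) depth=30
  ? 138.81.114.240  path d0:-→d1:-→d2:-→d3:-→d4:-→d5:-→d6:-→d7:-→d8:-→d9:-→d10:-→d11:-→d12:-→d13:-→d14:-→d15:-→d16:-→d17:-→d18:-→d19:-→d20:-→d21:-→d22:-→d23:-→d24:-→d25:-→d26:-→d27:-→d28:-→d29:-→d30:-→d31:-→d32:H5  best=H5
  - 52.197.121.104/30 clear@30
  ? 138.81.114.240  path d0:-→d1:-→d2:-→d3:-→d4:-→d5:-→d6:-→d7:-→d8:-→d9:-→d10:-→d11:-→d12:-→d13:-→d14:-→d15:-→d16:-→d17:-→d18:-→d19:-→d20:-→d21:-→d22:-→d23:-→d24:-→d25:-→d26:-→d27:-→d28:-→d29:-→d30:-→d31:-→d32:H5  best=H5
  + 23.72.0.0/13 (H1) depth=13
  - 23.72.0.0/13 clear@13
  + 138.81.114.240/30 (H1) depth=30
  ? 138.81.114.240  path d0:-→d1:-→d2:-→d3:-→d4:-→d5:-→d6:-→d7:-→d8:-→d9:-→d10:-→d11:-→d12:-→d13:-→d14:-→d15:-→d16:-→d17:-→d18:-→d19:-→d20:-→d21:-→d22:-→d23:-→d24:-→d25:-→d26:-→d27:-→d28:-→d29:-→d30:H1→d31:-→d32:H5  best=H5
  ? 138.81.122.240  path d0:-→d1:-→d2:-→d3:-→d4:-→d5:-→d6:-→d7:-→d8:-→d9:-→d10:-→d11:-→d12:-→d13:-→d14:-→d15:-→d16:-→d17:-→d18:-→d19:-→d20:-  best=no-route
  + 52.197.0.0/16 (H4) depth=16
  + 52.197.121.96/28 (H0) depth=28
  ? 138.81.114.241  path d0:-→d1:-→d2:-→d3:-→d4:-→d5:-→d6:-→d7:-→d8:-→d9:-→d10:-→d11:-→d12:-→d13:-→d14:-→d15:-→d16:-→d17:-→d18:-→d19:-→d20:-→d21:-→d22:-→d23:-→d24:-→d25:-→d26:-→d27:-→d28:-→d29:-→d30:H1→d31:-  best=H1
  + 52.192.0.0/11 (H0) depth=11
  + 52.196.0.0/14 (H0) depth=14
  + 52.192.0.0/13 (H4) depth=13
  + 138.81.112.0/20 (H2) depth=20
  + 16.0.0.0/4 (H4) depth=4
  + 52.0.0.0/8 (H1) depth=8
  - 138.81.114.240/30 clear@30
  ? 52.193.232.155  path d0:-→d1:-→d2:-→d3:-→d4:-→d5:-→d6:-→d7:-→d8:H1→d9:-→d10:-→d11:H0→d12:-→d13:H4  best=H4
  ? 52.0.0.2  path d0:-→d1:-→d2:-→d3:-→d4:-→d5:-→d6:-→d7:-→d8:H1  best=H1
  ? 52.197.0.1  path d0:-→d1:-→d2:-→d3:-→d4:-→d5:-→d6:-→d7:-→d8:H1→d9:-→d10:-→d11:H0→d12:-→d13:H4→d14:H0→d15:-→d16:H4→d17:-  best=H4
  - 138.81.112.0/20 clear@20
  + 23.77.66.0/24 (H5) depth=24
  - 16.0.0.0/4 clear@4
  ? 52.196.6.186  path d0:-→d1:-→d2:-→d3:-→d4:-→d5:-→d6:-→d7:-→d8:H1→d9:-→d10:-→d11:H0→d12:-→d13:H4→d14:H0→d15:-  best=H0
  + 138.81.0.0/16 (H3) depth=16
  + 0.0.0.0/0 (H1) depth=0
  ? 52.192.0.2  path d0:H1→d1:-→d2:-→d3:-→d4:-→d5:-→d6:-→d7:-→d8:H1→d9:-→d10:-→d11:H0→d12:-→d13:H4  best=H4
  + 138.80.0.0/12 (H3) depth=12
  + 138.81.114.240/28 (H3) depth=28
  ? 52.192.0.1  path d0:H1→d1:-→d2:-→d3:-→d4:-→d5:-→d6:-→d7:-→d8:H1→d9:-→d10:-→d11:H0→d12:-→d13:H4  best=H4
  + 138.81.96.0/19 (H1) depth=19
  ? 206.234.139.229  path d0:H1→d1:-  best=H1

== LOOKUPS ==
["H5","H5","H5","no-route","H1","H4","H1","H4","H0","H4","H4","H1"]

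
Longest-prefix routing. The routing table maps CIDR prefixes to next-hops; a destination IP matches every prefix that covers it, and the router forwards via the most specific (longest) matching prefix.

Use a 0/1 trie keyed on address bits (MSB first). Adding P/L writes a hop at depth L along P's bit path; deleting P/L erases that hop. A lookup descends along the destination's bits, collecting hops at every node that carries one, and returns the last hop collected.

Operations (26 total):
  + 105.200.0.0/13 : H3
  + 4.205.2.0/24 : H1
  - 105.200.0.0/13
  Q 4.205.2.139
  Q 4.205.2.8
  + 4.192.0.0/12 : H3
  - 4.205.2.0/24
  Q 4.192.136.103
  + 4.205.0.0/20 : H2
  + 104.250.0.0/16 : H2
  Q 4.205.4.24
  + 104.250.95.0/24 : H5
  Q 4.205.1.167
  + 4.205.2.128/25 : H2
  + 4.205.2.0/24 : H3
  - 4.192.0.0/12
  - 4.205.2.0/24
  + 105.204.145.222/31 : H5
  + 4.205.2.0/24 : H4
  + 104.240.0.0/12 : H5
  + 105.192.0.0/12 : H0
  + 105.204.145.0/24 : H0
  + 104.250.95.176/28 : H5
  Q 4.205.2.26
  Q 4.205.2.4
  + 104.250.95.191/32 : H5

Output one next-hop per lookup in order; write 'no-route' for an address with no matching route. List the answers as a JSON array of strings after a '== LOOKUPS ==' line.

Process each operation:
  add 105.200.0.0/13 -> H3 at depth 13
  add 4.205.2.0/24 -> H1 at depth 24
  del 105.200.0.0/13 (clear depth 13)
  Q 4.205.2.139: descend 000001001100110100000010 ; hops seen [H1] ; pick H1
  Q 4.205.2.8: descend 000001001100110100000010 ; hops seen [H1] ; pick H1
  add 4.192.0.0/12 -> H3 at depth 12
  del 4.205.2.0/24 (clear depth 24)
  Q 4.192.136.103: descend 000001001100 ; hops seen [H3] ; pick H3
  add 4.205.0.0/20 -> H2 at depth 20
  add 104.250.0.0/16 -> H2 at depth 16
  Q 4.205.4.24: descend 000001001100110100000 ; hops seen [H3,H2] ; pick H2
  add 104.250.95.0/24 -> H5 at depth 24
  Q 4.205.1.167: descend 0000010011001101000000 ; hops seen [H3,H2] ; pick H2
  add 4.205.2.128/25 -> H2 at depth 25
  add 4.205.2.0/24 -> H3 at depth 24
  del 4.192.0.0/12 (clear depth 12)
  del 4.205.2.0/24 (clear depth 24)
  add 105.204.145.222/31 -> H5 at depth 31
  add 4.205.2.0/24 -> H4 at depth 24
  add 104.240.0.0/12 -> H5 at depth 12
  add 105.192.0.0/12 -> H0 at depth 12
  add 105.204.145.0/24 -> H0 at depth 24
  add 104.250.95.176/28 -> H5 at depth 28
  Q 4.205.2.26: descend 000001001100110100000010 ; hops seen [H2,H4] ; pick H4
  Q 4.205.2.4: descend 000001001100110100000010 ; hops seen [H2,H4] ; pick H4
  add 104.250.95.191/32 -> H5 at depth 32

== LOOKUPS ==
["H1","H1","H3","H2","H2","H4","H4"]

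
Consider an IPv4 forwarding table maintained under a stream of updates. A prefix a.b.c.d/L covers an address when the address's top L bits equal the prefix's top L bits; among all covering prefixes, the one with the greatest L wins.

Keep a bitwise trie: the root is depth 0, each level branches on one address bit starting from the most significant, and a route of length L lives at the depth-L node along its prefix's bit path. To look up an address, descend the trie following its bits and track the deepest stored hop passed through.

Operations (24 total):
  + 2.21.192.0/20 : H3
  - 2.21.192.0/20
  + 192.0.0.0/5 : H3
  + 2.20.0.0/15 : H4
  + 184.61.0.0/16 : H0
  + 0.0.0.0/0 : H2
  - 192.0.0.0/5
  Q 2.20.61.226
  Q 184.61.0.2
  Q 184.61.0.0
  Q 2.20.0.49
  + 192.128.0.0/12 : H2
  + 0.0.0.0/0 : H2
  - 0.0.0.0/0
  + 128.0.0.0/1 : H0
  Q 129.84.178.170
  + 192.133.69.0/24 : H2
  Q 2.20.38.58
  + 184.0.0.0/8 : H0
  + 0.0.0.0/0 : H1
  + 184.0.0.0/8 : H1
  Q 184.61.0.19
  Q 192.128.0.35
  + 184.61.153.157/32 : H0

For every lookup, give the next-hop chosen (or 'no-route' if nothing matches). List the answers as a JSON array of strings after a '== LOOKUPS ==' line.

Trace:
  + 2.21.192.0/20 (H3) depth=20
  del 2.21.192.0/20 (clear depth 20)
  + 192.0.0.0/5 (H3) depth=5
  + 2.20.0.0/15 (H4) depth=15
  + 184.61.0.0/16 (H0) depth=16
  + 0.0.0.0/0 (H2) depth=0
  del 192.0.0.0/5 (clear depth 5)
  ? 2.20.61.226  path d0:H2→d1:-→d2:-→d3:-→d4:-→d5:-→d6:-→d7:-→d8:-→d9:-→d10:-→d11:-→d12:-→d13:-→d14:-→d15:H4  best=H4
  ? 184.61.0.2  path d0:H2→d1:-→d2:-→d3:-→d4:-→d5:-→d6:-→d7:-→d8:-→d9:-→d10:-→d11:-→d12:-→d13:-→d14:-→d15:-→d16:H0  best=H0
  ? 184.61.0.0  path d0:H2→d1:-→d2:-→d3:-→d4:-→d5:-→d6:-→d7:-→d8:-→d9:-→d10:-→d11:-→d12:-→d13:-→d14:-→d15:-→d16:H0  best=H0
  ? 2.20.0.49  path d0:H2→d1:-→d2:-→d3:-→d4:-→d5:-→d6:-→d7:-→d8:-→d9:-→d10:-→d11:-→d12:-→d13:-→d14:-→d15:H4  best=H4
  + 192.128.0.0/12 (H2) depth=12
  + 0.0.0.0/0 (H2) depth=0
  del 0.0.0.0/0 (clear depth 0)
  + 128.0.0.0/1 (H0) depth=1
  ? 129.84.178.170  path d0:-→d1:H0→d2:-  best=H0
  + 192.133.69.0/24 (H2) depth=24
  ? 2.20.38.58  path d0:-→d1:-→d2:-→d3:-→d4:-→d5:-→d6:-→d7:-→d8:-→d9:-→d10:-→d11:-→d12:-→d13:-→d14:-→d15:H4  best=H4
  + 184.0.0.0/8 (H0) depth=8
  + 0.0.0.0/0 (H1) depth=0
  + 184.0.0.0/8 (H1) depth=8
  ? 184.61.0.19  path d0:H1→d1:H0→d2:-→d3:-→d4:-→d5:-→d6:-→d7:-→d8:H1→d9:-→d10:-→d11:-→d12:-→d13:-→d14:-→d15:-→d16:H0  best=H0
  ? 192.128.0.35  path d0:H1→d1:H0→d2:-→d3:-→d4:-→d5:-→d6:-→d7:-→d8:-→d9:-→d10:-→d11:-→d12:H2→d13:-  best=H2
  + 184.61.153.157/32 (H0) depth=32

== LOOKUPS ==
["H4","H0","H0","H4","H0","H4","H0","H2"]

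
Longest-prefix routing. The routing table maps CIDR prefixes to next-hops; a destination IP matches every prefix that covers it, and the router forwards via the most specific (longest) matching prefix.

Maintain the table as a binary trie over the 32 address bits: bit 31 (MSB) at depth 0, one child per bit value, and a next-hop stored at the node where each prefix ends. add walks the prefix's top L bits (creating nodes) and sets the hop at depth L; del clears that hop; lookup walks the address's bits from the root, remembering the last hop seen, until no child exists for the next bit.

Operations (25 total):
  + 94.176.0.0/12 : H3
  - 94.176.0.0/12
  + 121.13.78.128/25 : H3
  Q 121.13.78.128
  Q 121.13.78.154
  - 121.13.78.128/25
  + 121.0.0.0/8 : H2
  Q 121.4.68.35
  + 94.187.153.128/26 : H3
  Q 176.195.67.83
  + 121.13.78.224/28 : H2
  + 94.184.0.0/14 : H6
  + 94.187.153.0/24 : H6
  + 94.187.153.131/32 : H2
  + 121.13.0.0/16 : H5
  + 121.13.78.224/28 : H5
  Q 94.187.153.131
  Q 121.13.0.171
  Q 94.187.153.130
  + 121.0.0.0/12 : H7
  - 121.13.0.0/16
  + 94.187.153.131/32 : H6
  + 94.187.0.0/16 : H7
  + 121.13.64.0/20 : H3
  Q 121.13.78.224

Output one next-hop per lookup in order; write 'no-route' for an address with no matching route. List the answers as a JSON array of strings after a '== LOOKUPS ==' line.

Trace:
  + 94.176.0.0/12 (H3) depth=12
  - 94.176.0.0/12 clear@12
  + 121.13.78.128/25 (H3) depth=25
  ? 121.13.78.128  path d0:-→d1:-→d2:-→d3:-→d4:-→d5:-→d6:-→d7:-→d8:-→d9:-→d10:-→d11:-→d12:-→d13:-→d14:-→d15:-→d16:-→d17:-→d18:-→d19:-→d20:-→d21:-→d22:-→d23:-→d24:-→d25:H3  best=H3
  ? 121.13.78.154  path d0:-→d1:-→d2:-→d3:-→d4:-→d5:-→d6:-→d7:-→d8:-→d9:-→d10:-→d11:-→d12:-→d13:-→d14:-→d15:-→d16:-→d17:-→d18:-→d19:-→d20:-→d21:-→d22:-→d23:-→d24:-→d25:H3  best=H3
  - 121.13.78.128/25 clear@25
  + 121.0.0.0/8 (H2) depth=8
  ? 121.4.68.35  path d0:-→d1:-→d2:-→d3:-→d4:-→d5:-→d6:-→d7:-→d8:H2→d9:-→d10:-→d11:-→d12:-  best=H2
  + 94.187.153.128/26 (H3) depth=26
  ? 176.195.67.83  path d0:-  best=no-route
  + 121.13.78.224/28 (H2) depth=28
  + 94.184.0.0/14 (H6) depth=14
  + 94.187.153.0/24 (H6) depth=24
  + 94.187.153.131/32 (H2) depth=32
  + 121.13.0.0/16 (H5) depth=16
  + 121.13.78.224/28 (H5) depth=28
  ? 94.187.153.131  path d0:-→d1:-→d2:-→d3:-→d4:-→d5:-→d6:-→d7:-→d8:-→d9:-→d10:-→d11:-→d12:-→d13:-→d14:H6→d15:-→d16:-→d17:-→d18:-→d19:-→d20:-→d21:-→d22:-→d23:-→d24:H6→d25:-→d26:H3→d27:-→d28:-→d29:-→d30:-→d31:-→d32:H2  best=H2
  ? 121.13.0.171  path d0:-→d1:-→d2:-→d3:-→d4:-→d5:-→d6:-→d7:-→d8:H2→d9:-→d10:-→d11:-→d12:-→d13:-→d14:-→d15:-→d16:H5→d17:-  best=H5
  ? 94.187.153.130  path d0:-→d1:-→d2:-→d3:-→d4:-→d5:-→d6:-→d7:-→d8:-→d9:-→d10:-→d11:-→d12:-→d13:-→d14:H6→d15:-→d16:-→d17:-→d18:-→d19:-→d20:-→d21:-→d22:-→d23:-→d24:H6→d25:-→d26:H3→d27:-→d28:-→d29:-→d30:-→d31:-  best=H3
  + 121.0.0.0/12 (H7) depth=12
  - 121.13.0.0/16 clear@16
  + 94.187.153.131/32 (H6) depth=32
  + 94.187.0.0/16 (H7) depth=16
  + 121.13.64.0/20 (H3) depth=20
  ? 121.13.78.224  path d0:-→d1:-→d2:-→d3:-→d4:-→d5:-→d6:-→d7:-→d8:H2→d9:-→d10:-→d11:-→d12:H7→d13:-→d14:-→d15:-→d16:-→d17:-→d18:-→d19:-→d20:H3→d21:-→d22:-→d23:-→d24:-→d25:-→d26:-→d27:-→d28:H5  best=H5

== LOOKUPS ==
["H3","H3","H2","no-route","H2","H5","H3","H5"]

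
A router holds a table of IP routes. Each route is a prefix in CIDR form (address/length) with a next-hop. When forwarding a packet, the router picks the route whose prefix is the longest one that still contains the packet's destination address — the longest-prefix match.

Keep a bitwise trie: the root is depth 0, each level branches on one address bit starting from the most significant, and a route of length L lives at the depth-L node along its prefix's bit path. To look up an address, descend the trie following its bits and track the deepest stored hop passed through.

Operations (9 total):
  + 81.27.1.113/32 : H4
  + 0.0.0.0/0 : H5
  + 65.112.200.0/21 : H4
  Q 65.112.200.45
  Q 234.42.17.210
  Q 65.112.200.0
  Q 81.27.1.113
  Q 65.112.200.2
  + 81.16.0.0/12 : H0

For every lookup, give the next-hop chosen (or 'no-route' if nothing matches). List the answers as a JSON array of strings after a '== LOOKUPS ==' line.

Trace:
  add 81.27.1.113/32 -> H4 at depth 32
  add 0.0.0.0/0 -> H5 at depth 0
  add 65.112.200.0/21 -> H4 at depth 21
  Q 65.112.200.45: descend 010000010111000011001 ; hops seen [H5,H4] ; pick H4
  Q 234.42.17.210: descend ε ; hops seen [H5] ; pick H5
  Q 65.112.200.0: descend 010000010111000011001 ; hops seen [H5,H4] ; pick H4
  Q 81.27.1.113: descend 01010001000110110000000101110001 ; hops seen [H5,H4] ; pick H4
  Q 65.112.200.2: descend 010000010111000011001 ; hops seen [H5,H4] ; pick H4
  add 81.16.0.0/12 -> H0 at depth 12

== LOOKUPS ==
["H4","H5","H4","H4","H4"]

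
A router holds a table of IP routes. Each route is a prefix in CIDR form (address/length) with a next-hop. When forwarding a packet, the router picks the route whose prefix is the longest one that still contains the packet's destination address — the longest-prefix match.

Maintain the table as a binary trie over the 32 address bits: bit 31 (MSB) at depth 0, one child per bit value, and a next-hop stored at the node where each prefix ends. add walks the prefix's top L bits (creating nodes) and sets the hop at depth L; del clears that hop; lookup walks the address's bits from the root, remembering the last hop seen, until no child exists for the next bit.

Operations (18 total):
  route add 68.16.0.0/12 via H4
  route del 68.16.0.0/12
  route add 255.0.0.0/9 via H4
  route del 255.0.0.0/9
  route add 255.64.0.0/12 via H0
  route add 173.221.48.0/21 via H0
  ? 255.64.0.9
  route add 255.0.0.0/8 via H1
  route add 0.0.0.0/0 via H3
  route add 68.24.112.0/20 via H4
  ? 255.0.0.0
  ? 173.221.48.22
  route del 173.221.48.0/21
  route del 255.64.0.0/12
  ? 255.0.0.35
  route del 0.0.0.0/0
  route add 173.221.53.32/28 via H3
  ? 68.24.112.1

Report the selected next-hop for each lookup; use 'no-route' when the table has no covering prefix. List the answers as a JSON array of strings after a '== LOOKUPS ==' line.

Process each operation:
  + 68.16.0.0/12 (H4) depth=12
  del 68.16.0.0/12 (clear depth 12)
  + 255.0.0.0/9 (H4) depth=9
  del 255.0.0.0/9 (clear depth 9)
  + 255.64.0.0/12 (H0) depth=12
  + 173.221.48.0/21 (H0) depth=21
  ? 255.64.0.9  path d0:-→d1:-→d2:-→d3:-→d4:-→d5:-→d6:-→d7:-→d8:-→d9:-→d10:-→d11:-→d12:H0  best=H0
  + 255.0.0.0/8 (H1) depth=8
  + 0.0.0.0/0 (H3) depth=0
  + 68.24.112.0/20 (H4) depth=20
  ? 255.0.0.0  path d0:H3→d1:-→d2:-→d3:-→d4:-→d5:-→d6:-→d7:-→d8:H1→d9:-  best=H1
  ? 173.221.48.22  path d0:H3→d1:-→d2:-→d3:-→d4:-→d5:-→d6:-→d7:-→d8:-→d9:-→d10:-→d11:-→d12:-→d13:-→d14:-→d15:-→d16:-→d17:-→d18:-→d19:-→d20:-→d21:H0  best=H0
  del 173.221.48.0/21 (clear depth 21)
  del 255.64.0.0/12 (clear depth 12)
  ? 255.0.0.35  path d0:H3→d1:-→d2:-→d3:-→d4:-→d5:-→d6:-→d7:-→d8:H1→d9:-  best=H1
  del 0.0.0.0/0 (clear depth 0)
  + 173.221.53.32/28 (H3) depth=28
  ? 68.24.112.1  path d0:-→d1:-→d2:-→d3:-→d4:-→d5:-→d6:-→d7:-→d8:-→d9:-→d10:-→d11:-→d12:-→d13:-→d14:-→d15:-→d16:-→d17:-→d18:-→d19:-→d20:H4  best=H4

== LOOKUPS ==
["H0","H1","H0","H1","H4"]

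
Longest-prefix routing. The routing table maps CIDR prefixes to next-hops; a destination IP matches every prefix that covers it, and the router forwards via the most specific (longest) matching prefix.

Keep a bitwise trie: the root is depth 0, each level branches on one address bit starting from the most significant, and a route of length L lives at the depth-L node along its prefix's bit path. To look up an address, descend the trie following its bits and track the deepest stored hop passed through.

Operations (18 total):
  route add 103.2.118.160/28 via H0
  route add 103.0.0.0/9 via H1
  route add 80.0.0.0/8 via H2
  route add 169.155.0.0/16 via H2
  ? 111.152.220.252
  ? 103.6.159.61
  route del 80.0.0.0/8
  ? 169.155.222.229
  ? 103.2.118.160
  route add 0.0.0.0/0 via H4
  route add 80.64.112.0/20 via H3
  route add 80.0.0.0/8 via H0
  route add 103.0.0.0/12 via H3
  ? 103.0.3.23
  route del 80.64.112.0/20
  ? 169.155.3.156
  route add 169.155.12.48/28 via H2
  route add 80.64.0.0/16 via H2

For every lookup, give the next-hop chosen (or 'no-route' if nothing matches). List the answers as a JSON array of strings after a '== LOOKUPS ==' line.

Apply in order:
  + 103.2.118.160/28 (H0) depth=28
  + 103.0.0.0/9 (H1) depth=9
  + 80.0.0.0/8 (H2) depth=8
  + 169.155.0.0/16 (H2) depth=16
  lookup 111.152.220.252: bits 0110 walk d0:-→d1:-→d2:-→d3:-→d4:- -> no-route
  lookup 103.6.159.61: bits 0110011100000 walk d0:-→d1:-→d2:-→d3:-→d4:-→d5:-→d6:-→d7:-→d8:-→d9:H1→d10:-→d11:-→d12:-→d13:- -> H1
  del 80.0.0.0/8 (clear depth 8)
  lookup 169.155.222.229: bits 1010100110011011 walk d0:-→d1:-→d2:-→d3:-→d4:-→d5:-→d6:-→d7:-→d8:-→d9:-→d10:-→d11:-→d12:-→d13:-→d14:-→d15:-→d16:H2 -> H2
  lookup 103.2.118.160: bits 0110011100000010011101101010 walk d0:-→d1:-→d2:-→d3:-→d4:-→d5:-→d6:-→d7:-→d8:-→d9:H1→d10:-→d11:-→d12:-→d13:-→d14:-→d15:-→d16:-→d17:-→d18:-→d19:-→d20:-→d21:-→d22:-→d23:-→d24:-→d25:-→d26:-→d27:-→d28:H0 -> H0
  + 0.0.0.0/0 (H4) depth=0
  + 80.64.112.0/20 (H3) depth=20
  + 80.0.0.0/8 (H0) depth=8
  + 103.0.0.0/12 (H3) depth=12
  lookup 103.0.3.23: bits 01100111000000 walk d0:H4→d1:-→d2:-→d3:-→d4:-→d5:-→d6:-→d7:-→d8:-→d9:H1→d10:-→d11:-→d12:H3→d13:-→d14:- -> H3
  del 80.64.112.0/20 (clear depth 20)
  lookup 169.155.3.156: bits 1010100110011011 walk d0:H4→d1:-→d2:-→d3:-→d4:-→d5:-→d6:-→d7:-→d8:-→d9:-→d10:-→d11:-→d12:-→d13:-→d14:-→d15:-→d16:H2 -> H2
  + 169.155.12.48/28 (H2) depth=28
  + 80.64.0.0/16 (H2) depth=16

== LOOKUPS ==
["no-route","H1","H2","H0","H3","H2"]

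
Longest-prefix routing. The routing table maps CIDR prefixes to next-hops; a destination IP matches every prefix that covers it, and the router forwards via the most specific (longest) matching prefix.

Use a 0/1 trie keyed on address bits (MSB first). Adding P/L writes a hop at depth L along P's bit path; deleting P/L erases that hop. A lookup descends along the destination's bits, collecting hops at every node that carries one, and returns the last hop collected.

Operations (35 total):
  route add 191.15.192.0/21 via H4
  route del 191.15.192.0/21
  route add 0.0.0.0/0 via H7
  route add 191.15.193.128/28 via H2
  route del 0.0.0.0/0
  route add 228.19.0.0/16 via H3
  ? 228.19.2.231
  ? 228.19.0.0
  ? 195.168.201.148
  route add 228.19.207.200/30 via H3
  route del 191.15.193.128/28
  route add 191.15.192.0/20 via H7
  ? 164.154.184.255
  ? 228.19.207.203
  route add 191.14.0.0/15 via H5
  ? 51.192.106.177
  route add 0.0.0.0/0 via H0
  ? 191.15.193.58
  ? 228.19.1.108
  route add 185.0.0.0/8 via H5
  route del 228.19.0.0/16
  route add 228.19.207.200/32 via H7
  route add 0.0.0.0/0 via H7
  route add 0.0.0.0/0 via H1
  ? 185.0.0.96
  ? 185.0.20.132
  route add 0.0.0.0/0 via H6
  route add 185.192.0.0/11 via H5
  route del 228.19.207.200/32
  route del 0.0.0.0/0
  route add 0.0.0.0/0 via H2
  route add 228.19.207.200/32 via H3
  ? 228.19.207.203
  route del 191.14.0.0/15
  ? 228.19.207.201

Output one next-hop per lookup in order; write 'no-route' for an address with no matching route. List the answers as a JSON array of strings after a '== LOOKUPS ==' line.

Apply in order:
  add 191.15.192.0/21 -> H4 at depth 21
  del 191.15.192.0/21 (clear depth 21)
  add 0.0.0.0/0 -> H7 at depth 0
  add 191.15.193.128/28 -> H2 at depth 28
  del 0.0.0.0/0 (clear depth 0)
  add 228.19.0.0/16 -> H3 at depth 16
  lookup 228.19.2.231: bits 1110010000010011 walk d0:-→d1:-→d2:-→d3:-→d4:-→d5:-→d6:-→d7:-→d8:-→d9:-→d10:-→d11:-→d12:-→d13:-→d14:-→d15:-→d16:H3 -> H3
  lookup 228.19.0.0: bits 1110010000010011 walk d0:-→d1:-→d2:-→d3:-→d4:-→d5:-→d6:-→d7:-→d8:-→d9:-→d10:-→d11:-→d12:-→d13:-→d14:-→d15:-→d16:H3 -> H3
  lookup 195.168.201.148: bits 11 walk d0:-→d1:-→d2:- -> no-route
  add 228.19.207.200/30 -> H3 at depth 30
  del 191.15.193.128/28 (clear depth 28)
  add 191.15.192.0/20 -> H7 at depth 20
  lookup 164.154.184.255: bits 101 walk d0:-→d1:-→d2:-→d3:- -> no-route
  lookup 228.19.207.203: bits 111001000001001111001111110010 walk d0:-→d1:-→d2:-→d3:-→d4:-→d5:-→d6:-→d7:-→d8:-→d9:-→d10:-→d11:-→d12:-→d13:-→d14:-→d15:-→d16:H3→d17:-→d18:-→d19:-→d20:-→d21:-→d22:-→d23:-→d24:-→d25:-→d26:-→d27:-→d28:-→d29:-→d30:H3 -> H3
  add 191.14.0.0/15 -> H5 at depth 15
  lookup 51.192.106.177: bits ε walk d0:- -> no-route
  add 0.0.0.0/0 -> H0 at depth 0
  lookup 191.15.193.58: bits 101111110000111111000001 walk d0:H0→d1:-→d2:-→d3:-→d4:-→d5:-→d6:-→d7:-→d8:-→d9:-→d10:-→d11:-→d12:-→d13:-→d14:-→d15:H5→d16:-→d17:-→d18:-→d19:-→d20:H7→d21:-→d22:-→d23:-→d24:- -> H7
  lookup 228.19.1.108: bits 1110010000010011 walk d0:H0→d1:-→d2:-→d3:-→d4:-→d5:-→d6:-→d7:-→d8:-→d9:-→d10:-→d11:-→d12:-→d13:-→d14:-→d15:-→d16:H3 -> H3
  add 185.0.0.0/8 -> H5 at depth 8
  del 228.19.0.0/16 (clear depth 16)
  add 228.19.207.200/32 -> H7 at depth 32
  add 0.0.0.0/0 -> H7 at depth 0
  add 0.0.0.0/0 -> H1 at depth 0
  lookup 185.0.0.96: bits 10111001 walk d0:H1→d1:-→d2:-→d3:-→d4:-→d5:-→d6:-→d7:-→d8:H5 -> H5
  lookup 185.0.20.132: bits 10111001 walk d0:H1→d1:-→d2:-→d3:-→d4:-→d5:-→d6:-→d7:-→d8:H5 -> H5
  add 0.0.0.0/0 -> H6 at depth 0
  add 185.192.0.0/11 -> H5 at depth 11
  del 228.19.207.200/32 (clear depth 32)
  del 0.0.0.0/0 (clear depth 0)
  add 0.0.0.0/0 -> H2 at depth 0
  add 228.19.207.200/32 -> H3 at depth 32
  lookup 228.19.207.203: bits 111001000001001111001111110010 walk d0:H2→d1:-→d2:-→d3:-→d4:-→d5:-→d6:-→d7:-→d8:-→d9:-→d10:-→d11:-→d12:-→d13:-→d14:-→d15:-→d16:-→d17:-→d18:-→d19:-→d20:-→d21:-→d22:-→d23:-→d24:-→d25:-→d26:-→d27:-→d28:-→d29:-→d30:H3 -> H3
  del 191.14.0.0/15 (clear depth 15)
  lookup 228.19.207.201: bits 1110010000010011110011111100100 walk d0:H2→d1:-→d2:-→d3:-→d4:-→d5:-→d6:-→d7:-→d8:-→d9:-→d10:-→d11:-→d12:-→d13:-→d14:-→d15:-→d16:-→d17:-→d18:-→d19:-→d20:-→d21:-→d22:-→d23:-→d24:-→d25:-→d26:-→d27:-→d28:-→d29:-→d30:H3→d31:- -> H3

== LOOKUPS ==
["H3","H3","no-route","no-route","H3","no-route","H7","H3","H5","H5","H3","H3"]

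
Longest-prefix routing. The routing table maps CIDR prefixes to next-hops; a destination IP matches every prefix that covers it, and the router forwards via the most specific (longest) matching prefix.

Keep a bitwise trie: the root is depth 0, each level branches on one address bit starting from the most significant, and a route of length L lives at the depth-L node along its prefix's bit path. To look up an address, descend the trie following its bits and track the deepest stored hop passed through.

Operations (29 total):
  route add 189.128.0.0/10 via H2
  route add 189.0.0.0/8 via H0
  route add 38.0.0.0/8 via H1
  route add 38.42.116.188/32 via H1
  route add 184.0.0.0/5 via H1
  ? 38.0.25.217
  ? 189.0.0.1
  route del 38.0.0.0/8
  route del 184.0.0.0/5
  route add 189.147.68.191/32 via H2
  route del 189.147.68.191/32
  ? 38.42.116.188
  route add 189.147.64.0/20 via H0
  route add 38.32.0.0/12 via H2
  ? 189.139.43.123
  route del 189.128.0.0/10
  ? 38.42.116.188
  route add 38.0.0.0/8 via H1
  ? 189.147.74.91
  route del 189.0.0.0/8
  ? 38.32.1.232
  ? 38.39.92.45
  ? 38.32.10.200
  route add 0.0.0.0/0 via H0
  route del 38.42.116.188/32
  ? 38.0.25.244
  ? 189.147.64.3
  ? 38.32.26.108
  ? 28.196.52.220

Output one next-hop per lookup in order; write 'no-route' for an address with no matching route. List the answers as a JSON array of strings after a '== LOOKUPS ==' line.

Apply in order:
  add 189.128.0.0/10 -> H2 at depth 10
  add 189.0.0.0/8 -> H0 at depth 8
  add 38.0.0.0/8 -> H1 at depth 8
  add 38.42.116.188/32 -> H1 at depth 32
  add 184.0.0.0/5 -> H1 at depth 5
  Q 38.0.25.217: descend 0010011000 ; hops seen [H1] ; pick H1
  Q 189.0.0.1: descend 10111101 ; hops seen [H1,H0] ; pick H0
  del 38.0.0.0/8 (clear depth 8)
  del 184.0.0.0/5 (clear depth 5)
  add 189.147.68.191/32 -> H2 at depth 32
  del 189.147.68.191/32 (clear depth 32)
  Q 38.42.116.188: descend 00100110001010100111010010111100 ; hops seen [H1] ; pick H1
  add 189.147.64.0/20 -> H0 at depth 20
  add 38.32.0.0/12 -> H2 at depth 12
  Q 189.139.43.123: descend 10111101100 ; hops seen [H0,H2] ; pick H2
  del 189.128.0.0/10 (clear depth 10)
  Q 38.42.116.188: descend 00100110001010100111010010111100 ; hops seen [H2,H1] ; pick H1
  add 38.0.0.0/8 -> H1 at depth 8
  Q 189.147.74.91: descend 10111101100100110100 ; hops seen [H0,H0] ; pick H0
  del 189.0.0.0/8 (clear depth 8)
  Q 38.32.1.232: descend 001001100010 ; hops seen [H1,H2] ; pick H2
  Q 38.39.92.45: descend 001001100010 ; hops seen [H1,H2] ; pick H2
  Q 38.32.10.200: descend 001001100010 ; hops seen [H1,H2] ; pick H2
  add 0.0.0.0/0 -> H0 at depth 0
  del 38.42.116.188/32 (clear depth 32)
  Q 38.0.25.244: descend 0010011000 ; hops seen [H0,H1] ; pick H1
  Q 189.147.64.3: descend 101111011001001101000 ; hops seen [H0,H0] ; pick H0
  Q 38.32.26.108: descend 001001100010 ; hops seen [H0,H1,H2] ; pick H2
  Q 28.196.52.220: descend 00 ; hops seen [H0] ; pick H0

== LOOKUPS ==
["H1","H0","H1","H2","H1","H0","H2","H2","H2","H1","H0","H2","H0"]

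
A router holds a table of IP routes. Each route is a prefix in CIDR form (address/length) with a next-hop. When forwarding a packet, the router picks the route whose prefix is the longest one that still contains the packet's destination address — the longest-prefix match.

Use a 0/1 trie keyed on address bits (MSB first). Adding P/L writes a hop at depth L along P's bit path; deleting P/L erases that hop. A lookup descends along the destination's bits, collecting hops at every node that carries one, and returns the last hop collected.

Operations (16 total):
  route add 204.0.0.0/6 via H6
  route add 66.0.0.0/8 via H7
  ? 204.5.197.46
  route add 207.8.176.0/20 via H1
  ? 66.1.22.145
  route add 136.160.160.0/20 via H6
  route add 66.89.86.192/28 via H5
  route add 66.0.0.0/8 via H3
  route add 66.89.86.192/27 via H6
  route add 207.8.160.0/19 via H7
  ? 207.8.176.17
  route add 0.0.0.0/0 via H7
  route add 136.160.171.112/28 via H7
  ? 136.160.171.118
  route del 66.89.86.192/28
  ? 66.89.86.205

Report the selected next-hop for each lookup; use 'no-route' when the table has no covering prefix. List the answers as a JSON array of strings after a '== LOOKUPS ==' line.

Process each operation:
  + 204.0.0.0/6 (H6) depth=6
  + 66.0.0.0/8 (H7) depth=8
  Q 204.5.197.46: descend 110011 ; hops seen [H6] ; pick H6
  + 207.8.176.0/20 (H1) depth=20
  Q 66.1.22.145: descend 01000010 ; hops seen [H7] ; pick H7
  + 136.160.160.0/20 (H6) depth=20
  + 66.89.86.192/28 (H5) depth=28
  + 66.0.0.0/8 (H3) depth=8
  + 66.89.86.192/27 (H6) depth=27
  + 207.8.160.0/19 (H7) depth=19
  Q 207.8.176.17: descend 11001111000010001011 ; hops seen [H6,H7,H1] ; pick H1
  + 0.0.0.0/0 (H7) depth=0
  + 136.160.171.112/28 (H7) depth=28
  Q 136.160.171.118: descend 1000100010100000101010110111 ; hops seen [H7,H6,H7] ; pick H7
  - 66.89.86.192/28 clear@28
  Q 66.89.86.205: descend 0100001001011001010101101100 ; hops seen [H7,H3,H6] ; pick H6

== LOOKUPS ==
["H6","H7","H1","H7","H6"]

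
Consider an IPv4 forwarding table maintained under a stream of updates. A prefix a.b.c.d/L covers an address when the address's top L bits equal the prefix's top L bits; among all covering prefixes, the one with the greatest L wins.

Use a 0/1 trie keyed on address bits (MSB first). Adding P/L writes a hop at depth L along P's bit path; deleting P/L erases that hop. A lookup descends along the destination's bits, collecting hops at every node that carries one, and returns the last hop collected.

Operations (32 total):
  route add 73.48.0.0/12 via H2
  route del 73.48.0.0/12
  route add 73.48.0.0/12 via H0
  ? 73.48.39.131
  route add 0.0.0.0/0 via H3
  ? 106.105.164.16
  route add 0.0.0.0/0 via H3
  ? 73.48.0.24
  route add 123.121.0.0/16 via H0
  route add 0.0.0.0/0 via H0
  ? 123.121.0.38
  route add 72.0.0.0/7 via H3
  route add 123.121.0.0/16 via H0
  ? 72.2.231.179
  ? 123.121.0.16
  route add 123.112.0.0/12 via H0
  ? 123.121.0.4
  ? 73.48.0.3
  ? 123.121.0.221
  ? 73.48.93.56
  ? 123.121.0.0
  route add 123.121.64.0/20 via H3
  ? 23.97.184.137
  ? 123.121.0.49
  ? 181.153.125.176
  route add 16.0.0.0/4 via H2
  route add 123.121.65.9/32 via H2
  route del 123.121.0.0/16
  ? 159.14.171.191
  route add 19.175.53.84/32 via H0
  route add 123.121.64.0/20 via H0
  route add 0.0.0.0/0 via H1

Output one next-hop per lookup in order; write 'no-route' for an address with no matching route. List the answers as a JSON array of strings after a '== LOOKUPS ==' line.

Trace:
  + 73.48.0.0/12 (H2) depth=12
  del 73.48.0.0/12 (clear depth 12)
  + 73.48.0.0/12 (H0) depth=12
  lookup 73.48.39.131: bits 010010010011 walk d0:-→d1:-→d2:-→d3:-→d4:-→d5:-→d6:-→d7:-→d8:-→d9:-→d10:-→d11:-→d12:H0 -> H0
  + 0.0.0.0/0 (H3) depth=0
  lookup 106.105.164.16: bits 01 walk d0:H3→d1:-→d2:- -> H3
  + 0.0.0.0/0 (H3) depth=0
  lookup 73.48.0.24: bits 010010010011 walk d0:H3→d1:-→d2:-→d3:-→d4:-→d5:-→d6:-→d7:-→d8:-→d9:-→d10:-→d11:-→d12:H0 -> H0
  + 123.121.0.0/16 (H0) depth=16
  + 0.0.0.0/0 (H0) depth=0
  lookup 123.121.0.38: bits 0111101101111001 walk d0:H0→d1:-→d2:-→d3:-→d4:-→d5:-→d6:-→d7:-→d8:-→d9:-→d10:-→d11:-→d12:-→d13:-→d14:-→d15:-→d16:H0 -> H0
  + 72.0.0.0/7 (H3) depth=7
  + 123.121.0.0/16 (H0) depth=16
  lookup 72.2.231.179: bits 0100100 walk d0:H0→d1:-→d2:-→d3:-→d4:-→d5:-→d6:-→d7:H3 -> H3
  lookup 123.121.0.16: bits 0111101101111001 walk d0:H0→d1:-→d2:-→d3:-→d4:-→d5:-→d6:-→d7:-→d8:-→d9:-→d10:-→d11:-→d12:-→d13:-→d14:-→d15:-→d16:H0 -> H0
  + 123.112.0.0/12 (H0) depth=12
  lookup 123.121.0.4: bits 0111101101111001 walk d0:H0→d1:-→d2:-→d3:-→d4:-→d5:-→d6:-→d7:-→d8:-→d9:-→d10:-→d11:-→d12:H0→d13:-→d14:-→d15:-→d16:H0 -> H0
  lookup 73.48.0.3: bits 010010010011 walk d0:H0→d1:-→d2:-→d3:-→d4:-→d5:-→d6:-→d7:H3→d8:-→d9:-→d10:-→d11:-→d12:H0 -> H0
  lookup 123.121.0.221: bits 0111101101111001 walk d0:H0→d1:-→d2:-→d3:-→d4:-→d5:-→d6:-→d7:-→d8:-→d9:-→d10:-→d11:-→d12:H0→d13:-→d14:-→d15:-→d16:H0 -> H0
  lookup 73.48.93.56: bits 010010010011 walk d0:H0→d1:-→d2:-→d3:-→d4:-→d5:-→d6:-→d7:H3→d8:-→d9:-→d10:-→d11:-→d12:H0 -> H0
  lookup 123.121.0.0: bits 0111101101111001 walk d0:H0→d1:-→d2:-→d3:-→d4:-→d5:-→d6:-→d7:-→d8:-→d9:-→d10:-→d11:-→d12:H0→d13:-→d14:-→d15:-→d16:H0 -> H0
  + 123.121.64.0/20 (H3) depth=20
  lookup 23.97.184.137: bits 0 walk d0:H0→d1:- -> H0
  lookup 123.121.0.49: bits 01111011011110010 walk d0:H0→d1:-→d2:-→d3:-→d4:-→d5:-→d6:-→d7:-→d8:-→d9:-→d10:-→d11:-→d12:H0→d13:-→d14:-→d15:-→d16:H0→d17:- -> H0
  lookup 181.153.125.176: bits ε walk d0:H0 -> H0
  + 16.0.0.0/4 (H2) depth=4
  + 123.121.65.9/32 (H2) depth=32
  del 123.121.0.0/16 (clear depth 16)
  lookup 159.14.171.191: bits ε walk d0:H0 -> H0
  + 19.175.53.84/32 (H0) depth=32
  + 123.121.64.0/20 (H0) depth=20
  + 0.0.0.0/0 (H1) depth=0

== LOOKUPS ==
["H0","H3","H0","H0","H3","H0","H0","H0","H0","H0","H0","H0","H0","H0","H0"]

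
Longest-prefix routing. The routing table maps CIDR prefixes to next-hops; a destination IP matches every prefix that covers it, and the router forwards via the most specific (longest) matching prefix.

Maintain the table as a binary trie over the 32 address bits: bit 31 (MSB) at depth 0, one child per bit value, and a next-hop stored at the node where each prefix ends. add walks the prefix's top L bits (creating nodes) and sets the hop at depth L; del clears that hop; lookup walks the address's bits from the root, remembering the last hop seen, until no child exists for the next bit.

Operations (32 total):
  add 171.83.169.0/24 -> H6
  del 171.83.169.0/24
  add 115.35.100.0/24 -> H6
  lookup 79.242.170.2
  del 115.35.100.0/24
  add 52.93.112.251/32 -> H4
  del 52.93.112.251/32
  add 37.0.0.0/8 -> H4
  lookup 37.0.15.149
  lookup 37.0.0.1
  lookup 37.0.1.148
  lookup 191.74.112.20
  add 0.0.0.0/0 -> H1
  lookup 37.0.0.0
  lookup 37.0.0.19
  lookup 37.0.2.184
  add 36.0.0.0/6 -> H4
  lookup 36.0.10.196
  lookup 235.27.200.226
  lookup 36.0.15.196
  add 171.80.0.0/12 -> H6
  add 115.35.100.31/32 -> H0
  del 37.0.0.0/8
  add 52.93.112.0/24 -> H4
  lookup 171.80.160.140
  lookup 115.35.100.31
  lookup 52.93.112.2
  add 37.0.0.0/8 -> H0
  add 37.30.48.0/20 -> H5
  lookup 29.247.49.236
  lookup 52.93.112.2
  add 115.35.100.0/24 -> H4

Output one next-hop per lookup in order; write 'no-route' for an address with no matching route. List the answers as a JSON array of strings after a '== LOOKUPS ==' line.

Apply in order:
  add 171.83.169.0/24 -> H6 at depth 24
  del 171.83.169.0/24 (clear depth 24)
  add 115.35.100.0/24 -> H6 at depth 24
  Q 79.242.170.2: descend 01 ; hops seen [∅] ; pick no-route
  del 115.35.100.0/24 (clear depth 24)
  add 52.93.112.251/32 -> H4 at depth 32
  del 52.93.112.251/32 (clear depth 32)
  add 37.0.0.0/8 -> H4 at depth 8
  Q 37.0.15.149: descend 00100101 ; hops seen [H4] ; pick H4
  Q 37.0.0.1: descend 00100101 ; hops seen [H4] ; pick H4
  Q 37.0.1.148: descend 00100101 ; hops seen [H4] ; pick H4
  Q 191.74.112.20: descend 101 ; hops seen [∅] ; pick no-route
  add 0.0.0.0/0 -> H1 at depth 0
  Q 37.0.0.0: descend 00100101 ; hops seen [H1,H4] ; pick H4
  Q 37.0.0.19: descend 00100101 ; hops seen [H1,H4] ; pick H4
  Q 37.0.2.184: descend 00100101 ; hops seen [H1,H4] ; pick H4
  add 36.0.0.0/6 -> H4 at depth 6
  Q 36.0.10.196: descend 0010010 ; hops seen [H1,H4] ; pick H4
  Q 235.27.200.226: descend 1 ; hops seen [H1] ; pick H1
  Q 36.0.15.196: descend 0010010 ; hops seen [H1,H4] ; pick H4
  add 171.80.0.0/12 -> H6 at depth 12
  add 115.35.100.31/32 -> H0 at depth 32
  del 37.0.0.0/8 (clear depth 8)
  add 52.93.112.0/24 -> H4 at depth 24
  Q 171.80.160.140: descend 10101011010100 ; hops seen [H1,H6] ; pick H6
  Q 115.35.100.31: descend 01110011001000110110010000011111 ; hops seen [H1,H0] ; pick H0
  Q 52.93.112.2: descend 001101000101110101110000 ; hops seen [H1,H4] ; pick H4
  add 37.0.0.0/8 -> H0 at depth 8
  add 37.30.48.0/20 -> H5 at depth 20
  Q 29.247.49.236: descend 00 ; hops seen [H1] ; pick H1
  Q 52.93.112.2: descend 001101000101110101110000 ; hops seen [H1,H4] ; pick H4
  add 115.35.100.0/24 -> H4 at depth 24

== LOOKUPS ==
["no-route","H4","H4","H4","no-route","H4","H4","H4","H4","H1","H4","H6","H0","H4","H1","H4"]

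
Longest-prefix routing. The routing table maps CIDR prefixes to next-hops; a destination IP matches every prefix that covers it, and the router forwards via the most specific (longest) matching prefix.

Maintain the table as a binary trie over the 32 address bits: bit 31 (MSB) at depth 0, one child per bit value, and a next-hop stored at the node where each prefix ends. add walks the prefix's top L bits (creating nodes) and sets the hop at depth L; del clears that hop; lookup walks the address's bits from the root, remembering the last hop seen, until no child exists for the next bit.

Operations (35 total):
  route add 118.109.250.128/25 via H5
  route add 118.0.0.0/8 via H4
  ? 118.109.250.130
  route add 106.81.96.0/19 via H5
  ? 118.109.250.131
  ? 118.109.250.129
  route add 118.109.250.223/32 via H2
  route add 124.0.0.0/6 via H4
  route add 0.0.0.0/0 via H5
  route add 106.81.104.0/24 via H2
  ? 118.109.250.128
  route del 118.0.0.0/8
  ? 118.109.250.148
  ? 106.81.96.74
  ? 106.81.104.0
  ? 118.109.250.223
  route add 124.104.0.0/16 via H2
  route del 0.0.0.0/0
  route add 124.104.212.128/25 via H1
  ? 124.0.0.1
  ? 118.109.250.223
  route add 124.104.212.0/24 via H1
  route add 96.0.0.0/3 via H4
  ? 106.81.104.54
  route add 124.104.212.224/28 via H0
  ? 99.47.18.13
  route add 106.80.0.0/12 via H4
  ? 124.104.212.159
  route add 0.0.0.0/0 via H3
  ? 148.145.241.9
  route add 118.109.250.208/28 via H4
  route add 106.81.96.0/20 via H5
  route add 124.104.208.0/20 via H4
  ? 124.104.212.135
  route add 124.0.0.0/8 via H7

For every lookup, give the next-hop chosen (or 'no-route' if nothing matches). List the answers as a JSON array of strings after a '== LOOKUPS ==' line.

Apply in order:
  add 118.109.250.128/25 -> H5 at depth 25
  add 118.0.0.0/8 -> H4 at depth 8
  ? 118.109.250.130  path d0:-→d1:-→d2:-→d3:-→d4:-→d5:-→d6:-→d7:-→d8:H4→d9:-→d10:-→d11:-→d12:-→d13:-→d14:-→d15:-→d16:-→d17:-→d18:-→d19:-→d20:-→d21:-→d22:-→d23:-→d24:-→d25:H5  best=H5
  add 106.81.96.0/19 -> H5 at depth 19
  ? 118.109.250.131  path d0:-→d1:-→d2:-→d3:-→d4:-→d5:-→d6:-→d7:-→d8:H4→d9:-→d10:-→d11:-→d12:-→d13:-→d14:-→d15:-→d16:-→d17:-→d18:-→d19:-→d20:-→d21:-→d22:-→d23:-→d24:-→d25:H5  best=H5
  ? 118.109.250.129  path d0:-→d1:-→d2:-→d3:-→d4:-→d5:-→d6:-→d7:-→d8:H4→d9:-→d10:-→d11:-→d12:-→d13:-→d14:-→d15:-→d16:-→d17:-→d18:-→d19:-→d20:-→d21:-→d22:-→d23:-→d24:-→d25:H5  best=H5
  add 118.109.250.223/32 -> H2 at depth 32
  add 124.0.0.0/6 -> H4 at depth 6
  add 0.0.0.0/0 -> H5 at depth 0
  add 106.81.104.0/24 -> H2 at depth 24
  ? 118.109.250.128  path d0:H5→d1:-→d2:-→d3:-→d4:-→d5:-→d6:-→d7:-→d8:H4→d9:-→d10:-→d11:-→d12:-→d13:-→d14:-→d15:-→d16:-→d17:-→d18:-→d19:-→d20:-→d21:-→d22:-→d23:-→d24:-→d25:H5  best=H5
  - 118.0.0.0/8 clear@8
  ? 118.109.250.148  path d0:H5→d1:-→d2:-→d3:-→d4:-→d5:-→d6:-→d7:-→d8:-→d9:-→d10:-→d11:-→d12:-→d13:-→d14:-→d15:-→d16:-→d17:-→d18:-→d19:-→d20:-→d21:-→d22:-→d23:-→d24:-→d25:H5  best=H5
  ? 106.81.96.74  path d0:H5→d1:-→d2:-→d3:-→d4:-→d5:-→d6:-→d7:-→d8:-→d9:-→d10:-→d11:-→d12:-→d13:-→d14:-→d15:-→d16:-→d17:-→d18:-→d19:H5→d20:-  best=H5
  ? 106.81.104.0  path d0:H5→d1:-→d2:-→d3:-→d4:-→d5:-→d6:-→d7:-→d8:-→d9:-→d10:-→d11:-→d12:-→d13:-→d14:-→d15:-→d16:-→d17:-→d18:-→d19:H5→d20:-→d21:-→d22:-→d23:-→d24:H2  best=H2
  ? 118.109.250.223  path d0:H5→d1:-→d2:-→d3:-→d4:-→d5:-→d6:-→d7:-→d8:-→d9:-→d10:-→d11:-→d12:-→d13:-→d14:-→d15:-→d16:-→d17:-→d18:-→d19:-→d20:-→d21:-→d22:-→d23:-→d24:-→d25:H5→d26:-→d27:-→d28:-→d29:-→d30:-→d31:-→d32:H2  best=H2
  add 124.104.0.0/16 -> H2 at depth 16
  - 0.0.0.0/0 clear@0
  add 124.104.212.128/25 -> H1 at depth 25
  ? 124.0.0.1  path d0:-→d1:-→d2:-→d3:-→d4:-→d5:-→d6:H4→d7:-→d8:-→d9:-  best=H4
  ? 118.109.250.223  path d0:-→d1:-→d2:-→d3:-→d4:-→d5:-→d6:-→d7:-→d8:-→d9:-→d10:-→d11:-→d12:-→d13:-→d14:-→d15:-→d16:-→d17:-→d18:-→d19:-→d20:-→d21:-→d22:-→d23:-→d24:-→d25:H5→d26:-→d27:-→d28:-→d29:-→d30:-→d31:-→d32:H2  best=H2
  add 124.104.212.0/24 -> H1 at depth 24
  add 96.0.0.0/3 -> H4 at depth 3
  ? 106.81.104.54  path d0:-→d1:-→d2:-→d3:H4→d4:-→d5:-→d6:-→d7:-→d8:-→d9:-→d10:-→d11:-→d12:-→d13:-→d14:-→d15:-→d16:-→d17:-→d18:-→d19:H5→d20:-→d21:-→d22:-→d23:-→d24:H2  best=H2
  add 124.104.212.224/28 -> H0 at depth 28
  ? 99.47.18.13  path d0:-→d1:-→d2:-→d3:H4→d4:-  best=H4
  add 106.80.0.0/12 -> H4 at depth 12
  ? 124.104.212.159  path d0:-→d1:-→d2:-→d3:H4→d4:-→d5:-→d6:H4→d7:-→d8:-→d9:-→d10:-→d11:-→d12:-→d13:-→d14:-→d15:-→d16:H2→d17:-→d18:-→d19:-→d20:-→d21:-→d22:-→d23:-→d24:H1→d25:H1  best=H1
  add 0.0.0.0/0 -> H3 at depth 0
  ? 148.145.241.9  path d0:H3  best=H3
  add 118.109.250.208/28 -> H4 at depth 28
  add 106.81.96.0/20 -> H5 at depth 20
  add 124.104.208.0/20 -> H4 at depth 20
  ? 124.104.212.135  path d0:H3→d1:-→d2:-→d3:H4→d4:-→d5:-→d6:H4→d7:-→d8:-→d9:-→d10:-→d11:-→d12:-→d13:-→d14:-→d15:-→d16:H2→d17:-→d18:-→d19:-→d20:H4→d21:-→d22:-→d23:-→d24:H1→d25:H1  best=H1
  add 124.0.0.0/8 -> H7 at depth 8

== LOOKUPS ==
["H5","H5","H5","H5","H5","H5","H2","H2","H4","H2","H2","H4","H1","H3","H1"]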